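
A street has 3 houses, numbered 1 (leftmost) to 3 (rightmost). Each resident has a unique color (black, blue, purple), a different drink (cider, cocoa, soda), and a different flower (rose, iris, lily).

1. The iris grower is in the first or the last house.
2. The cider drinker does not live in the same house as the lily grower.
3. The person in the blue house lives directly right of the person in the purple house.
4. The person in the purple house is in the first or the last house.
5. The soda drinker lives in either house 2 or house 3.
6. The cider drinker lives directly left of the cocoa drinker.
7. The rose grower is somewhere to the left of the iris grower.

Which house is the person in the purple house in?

1

From clue 4, the person in the purple house must be in house 1.
By clue 7, the iris grower is in house 3.
That leaves cider as the drink for house 1.
The lily grower is in house 2 (clue 2).
From clue 3, the person in the blue house must be in house 2.
From clue 6, the cocoa drinker must be in house 2.
House 3 color: only black fits.
So house 3 gets soda for drink.
The only flower still possible for house 1 is rose.
So: house 1 = purple/cider/rose, house 2 = blue/cocoa/lily, house 3 = black/soda/iris.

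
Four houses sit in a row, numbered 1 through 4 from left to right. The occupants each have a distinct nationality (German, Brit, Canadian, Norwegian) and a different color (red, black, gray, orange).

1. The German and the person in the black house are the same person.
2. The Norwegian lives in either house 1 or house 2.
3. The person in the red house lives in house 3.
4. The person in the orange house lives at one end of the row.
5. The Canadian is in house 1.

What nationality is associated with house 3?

The person in the red house is in house 3 (clue 3).
The Canadian is in house 1 (clue 5).
House 2's nationality must be Norwegian (nothing else left).
From clue 1, the German must be in house 4.
Clue 1 places the person in the black house in house 4.
House 3 nationality: only Brit fits.
House 1's color must be orange (nothing else left).
House 2 color: only gray fits.
So: house 1 = Canadian/orange, house 2 = Norwegian/gray, house 3 = Brit/red, house 4 = German/black.

Brit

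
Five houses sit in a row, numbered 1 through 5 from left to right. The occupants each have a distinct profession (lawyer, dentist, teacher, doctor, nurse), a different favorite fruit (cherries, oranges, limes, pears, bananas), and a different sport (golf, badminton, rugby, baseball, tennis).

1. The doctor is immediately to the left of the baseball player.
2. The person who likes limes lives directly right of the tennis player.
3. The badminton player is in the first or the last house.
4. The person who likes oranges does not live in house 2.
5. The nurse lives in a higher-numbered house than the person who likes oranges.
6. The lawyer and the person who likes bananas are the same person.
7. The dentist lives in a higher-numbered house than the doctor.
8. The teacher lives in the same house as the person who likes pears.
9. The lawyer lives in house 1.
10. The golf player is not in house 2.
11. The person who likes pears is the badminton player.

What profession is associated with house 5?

teacher

Clue 9 places the lawyer in house 1.
By clue 6, the person who likes bananas is in house 1.
By clue 8, the teacher is in house 5.
From clue 8, the person who likes pears must be in house 5.
Clue 11 places the badminton player in house 5.
From clue 5, the nurse must be in house 4.
From clue 5, the person who likes oranges must be in house 3.
The only profession still possible for house 2 is doctor.
So house 3 gets dentist for profession.
From clue 1, the baseball player must be in house 3.
House 1 sport: only tennis fits.
So house 2 gets rugby for sport.
The only sport still possible for house 4 is golf.
Clue 2 places the person who likes limes in house 2.
The only favorite fruit still possible for house 4 is cherries.
So: house 1 = lawyer/bananas/tennis, house 2 = doctor/limes/rugby, house 3 = dentist/oranges/baseball, house 4 = nurse/cherries/golf, house 5 = teacher/pears/badminton.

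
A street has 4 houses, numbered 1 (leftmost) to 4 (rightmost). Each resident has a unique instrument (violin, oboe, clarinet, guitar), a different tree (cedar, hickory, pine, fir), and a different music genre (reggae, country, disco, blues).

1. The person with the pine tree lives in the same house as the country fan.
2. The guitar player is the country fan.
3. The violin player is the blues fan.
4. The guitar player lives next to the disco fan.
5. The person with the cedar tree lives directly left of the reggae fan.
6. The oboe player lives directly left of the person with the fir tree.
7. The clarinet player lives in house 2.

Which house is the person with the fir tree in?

Clue 7: the clarinet player is in house 2.
The oboe player is narrowed to house 1 or 3; consider each.
Placing it in house 1 leads to a contradiction, so it's in house 3.
By clue 6, the person with the fir tree is in house 4.
By clue 2, the guitar player is in house 1.
Clue 2 places the country fan in house 1.
From clue 4, the disco fan must be in house 2.
So house 4 gets violin for instrument.
That leaves reggae as the music genre for house 3.
House 4 music genre: only blues fits.
From clue 1, the person with the pine tree must be in house 1.
Clue 5 places the person with the cedar tree in house 2.
House 3 tree: only hickory fits.
So: house 1 = guitar/pine/country, house 2 = clarinet/cedar/disco, house 3 = oboe/hickory/reggae, house 4 = violin/fir/blues.

4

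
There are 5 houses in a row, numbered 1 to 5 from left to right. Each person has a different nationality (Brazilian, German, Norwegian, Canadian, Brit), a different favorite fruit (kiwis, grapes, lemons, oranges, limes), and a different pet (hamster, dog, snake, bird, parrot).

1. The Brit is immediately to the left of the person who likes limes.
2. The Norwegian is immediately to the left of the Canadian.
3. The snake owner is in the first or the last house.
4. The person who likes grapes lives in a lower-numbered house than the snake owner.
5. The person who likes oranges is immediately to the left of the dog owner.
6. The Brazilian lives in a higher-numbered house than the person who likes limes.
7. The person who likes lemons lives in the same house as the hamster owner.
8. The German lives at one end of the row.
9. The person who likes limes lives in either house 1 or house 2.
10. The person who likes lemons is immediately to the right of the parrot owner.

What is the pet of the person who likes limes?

The snake owner is in house 5 (clue 4).
From clue 9, the person who likes limes must be in house 2.
The Brit is in house 1 (clue 1).
So house 5 gets kiwis for favorite fruit.
House 1 pet: only bird fits.
So house 2 gets Norwegian for nationality.
House 5 nationality: only German fits.
By clue 2, the Canadian is in house 3.
The only nationality still possible for house 4 is Brazilian.
The person who likes lemons is narrowed to house 3 or 4; consider each.
Placing it in house 3 leads to a contradiction, so it's in house 4.
By clue 7, the hamster owner is in house 4.
The parrot owner is in house 3 (clue 10).
That leaves dog as the pet for house 2.
By clue 5, the person who likes oranges is in house 1.
So house 3 gets grapes for favorite fruit.
So: house 1 = Brit/oranges/bird, house 2 = Norwegian/limes/dog, house 3 = Canadian/grapes/parrot, house 4 = Brazilian/lemons/hamster, house 5 = German/kiwis/snake.

dog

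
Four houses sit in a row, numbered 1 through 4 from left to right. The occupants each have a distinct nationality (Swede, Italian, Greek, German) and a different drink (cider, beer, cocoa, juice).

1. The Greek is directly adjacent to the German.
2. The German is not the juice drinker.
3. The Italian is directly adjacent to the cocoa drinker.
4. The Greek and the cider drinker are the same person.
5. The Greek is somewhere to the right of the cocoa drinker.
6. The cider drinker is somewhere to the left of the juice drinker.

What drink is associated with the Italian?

beer

The Greek is narrowed to house 2 or 3; consider each.
Placing it in house 2 leads to a contradiction, so it's in house 3.
The cider drinker is in house 3 (clue 4).
The juice drinker is in house 4 (clue 6).
Clue 2: the German is in house 2.
That leaves Swede as the nationality for house 4.
From clue 3, the cocoa drinker must be in house 2.
House 1 nationality: only Italian fits.
The only drink still possible for house 1 is beer.
So: house 1 = Italian/beer, house 2 = German/cocoa, house 3 = Greek/cider, house 4 = Swede/juice.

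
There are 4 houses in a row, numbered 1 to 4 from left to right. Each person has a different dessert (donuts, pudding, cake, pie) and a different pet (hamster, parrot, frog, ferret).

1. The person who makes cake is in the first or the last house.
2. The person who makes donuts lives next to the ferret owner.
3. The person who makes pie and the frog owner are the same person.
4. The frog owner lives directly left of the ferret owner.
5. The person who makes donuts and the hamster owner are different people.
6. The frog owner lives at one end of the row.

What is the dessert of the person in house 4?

cake

Clue 6 places the frog owner in house 1.
From clue 3, the person who makes pie must be in house 1.
From clue 4, the ferret owner must be in house 2.
Clue 2: the person who makes donuts is in house 3.
Clue 5 places the hamster owner in house 4.
House 2's dessert must be pudding (nothing else left).
House 4 dessert: only cake fits.
That leaves parrot as the pet for house 3.
So: house 1 = pie/frog, house 2 = pudding/ferret, house 3 = donuts/parrot, house 4 = cake/hamster.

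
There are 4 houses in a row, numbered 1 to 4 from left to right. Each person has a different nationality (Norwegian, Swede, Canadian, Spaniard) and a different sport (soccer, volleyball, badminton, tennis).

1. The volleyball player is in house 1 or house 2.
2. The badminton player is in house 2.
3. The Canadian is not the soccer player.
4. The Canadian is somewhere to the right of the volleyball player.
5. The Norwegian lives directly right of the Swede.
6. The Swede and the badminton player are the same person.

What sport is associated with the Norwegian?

soccer

From clue 2, the badminton player must be in house 2.
Clue 6 places the Swede in house 2.
House 1's nationality must be Spaniard (nothing else left).
Clue 5: the Norwegian is in house 3.
So house 4 gets Canadian for nationality.
So house 1 gets volleyball for sport.
The soccer player is in house 3 (clue 3).
So house 4 gets tennis for sport.
So: house 1 = Spaniard/volleyball, house 2 = Swede/badminton, house 3 = Norwegian/soccer, house 4 = Canadian/tennis.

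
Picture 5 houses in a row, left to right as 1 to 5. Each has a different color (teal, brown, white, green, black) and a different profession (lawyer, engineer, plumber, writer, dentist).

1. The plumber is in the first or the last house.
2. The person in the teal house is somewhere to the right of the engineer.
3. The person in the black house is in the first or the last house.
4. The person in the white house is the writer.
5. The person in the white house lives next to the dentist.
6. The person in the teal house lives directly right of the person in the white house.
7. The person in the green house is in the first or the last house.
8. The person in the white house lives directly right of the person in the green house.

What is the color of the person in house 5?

Clue 8: the person in the white house is in house 2.
Clue 8 places the person in the green house in house 1.
So house 5 gets black for color.
Clue 4: the writer is in house 2.
From clue 6, the person in the teal house must be in house 3.
House 4 color: only brown fits.
So house 4 gets lawyer for profession.
The only profession still possible for house 5 is plumber.
The engineer is in house 1 (clue 2).
The only profession still possible for house 3 is dentist.
So: house 1 = green/engineer, house 2 = white/writer, house 3 = teal/dentist, house 4 = brown/lawyer, house 5 = black/plumber.

black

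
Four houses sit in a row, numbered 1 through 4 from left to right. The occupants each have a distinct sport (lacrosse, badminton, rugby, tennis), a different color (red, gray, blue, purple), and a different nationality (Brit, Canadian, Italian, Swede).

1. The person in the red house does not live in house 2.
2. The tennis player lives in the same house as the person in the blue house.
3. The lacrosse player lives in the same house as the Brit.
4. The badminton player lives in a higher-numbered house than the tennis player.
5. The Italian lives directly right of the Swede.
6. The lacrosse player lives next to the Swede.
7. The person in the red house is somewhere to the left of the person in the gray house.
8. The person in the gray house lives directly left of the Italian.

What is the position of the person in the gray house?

From clue 7, the person in the red house must be in house 1.
That leaves purple as the color for house 4.
The badminton player is narrowed to house 3 or 4; consider each.
Placing it in house 3 leads to a contradiction, so it's in house 4.
The tennis player is narrowed to house 2 or 3; consider each.
Placing it in house 2 leads to a contradiction, so it's in house 3.
The person in the blue house is in house 3 (clue 2).
That leaves gray as the color for house 2.
Clue 8 places the Italian in house 3.
So house 2 gets Swede for nationality.
House 4 nationality: only Canadian fits.
From clue 3, the lacrosse player must be in house 1.
House 2's sport must be rugby (nothing else left).
House 1's nationality must be Brit (nothing else left).
So: house 1 = lacrosse/red/Brit, house 2 = rugby/gray/Swede, house 3 = tennis/blue/Italian, house 4 = badminton/purple/Canadian.

2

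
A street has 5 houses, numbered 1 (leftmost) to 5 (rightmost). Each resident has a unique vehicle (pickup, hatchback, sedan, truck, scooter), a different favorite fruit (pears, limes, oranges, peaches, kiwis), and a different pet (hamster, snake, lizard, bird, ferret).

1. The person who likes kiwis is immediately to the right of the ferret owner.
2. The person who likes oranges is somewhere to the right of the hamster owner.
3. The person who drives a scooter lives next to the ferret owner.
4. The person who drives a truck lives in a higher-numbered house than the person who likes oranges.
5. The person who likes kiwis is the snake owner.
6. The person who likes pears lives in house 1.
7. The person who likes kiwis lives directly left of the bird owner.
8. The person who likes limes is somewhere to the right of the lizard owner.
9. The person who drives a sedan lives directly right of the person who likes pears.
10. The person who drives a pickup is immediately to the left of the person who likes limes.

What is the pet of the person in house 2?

hamster

The person who likes pears is in house 1 (clue 6).
Clue 9 places the person who drives a sedan in house 2.
House 5 pet: only bird fits.
By clue 7, the person who likes kiwis is in house 4.
Clue 1 places the ferret owner in house 3.
Clue 3 places the person who drives a scooter in house 4.
The snake owner is in house 4 (clue 5).
Clue 10 places the person who likes limes in house 2.
That leaves pickup as the vehicle for house 1.
House 3 favorite fruit: only oranges fits.
House 5's favorite fruit must be peaches (nothing else left).
By clue 4, the person who drives a truck is in house 5.
From clue 8, the lizard owner must be in house 1.
The only vehicle still possible for house 3 is hatchback.
House 2's pet must be hamster (nothing else left).
So: house 1 = pickup/pears/lizard, house 2 = sedan/limes/hamster, house 3 = hatchback/oranges/ferret, house 4 = scooter/kiwis/snake, house 5 = truck/peaches/bird.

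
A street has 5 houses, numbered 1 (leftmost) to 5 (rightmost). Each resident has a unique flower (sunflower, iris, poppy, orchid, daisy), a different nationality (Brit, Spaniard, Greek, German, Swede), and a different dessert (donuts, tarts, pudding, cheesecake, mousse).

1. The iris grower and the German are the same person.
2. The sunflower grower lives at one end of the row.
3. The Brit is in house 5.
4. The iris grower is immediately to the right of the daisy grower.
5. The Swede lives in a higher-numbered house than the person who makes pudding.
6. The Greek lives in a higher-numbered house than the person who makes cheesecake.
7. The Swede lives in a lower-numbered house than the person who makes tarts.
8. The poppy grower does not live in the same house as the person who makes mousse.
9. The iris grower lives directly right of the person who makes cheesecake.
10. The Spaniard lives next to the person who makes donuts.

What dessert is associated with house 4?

Clue 3 places the Brit in house 5.
That leaves Spaniard as the nationality for house 1.
The person who makes donuts is in house 2 (clue 10).
The daisy grower is narrowed to house 1 or 3; consider each.
Placing it in house 3 leads to a contradiction, so it's in house 1.
From clue 4, the iris grower must be in house 2.
By clue 9, the person who makes cheesecake is in house 1.
Clue 1 places the German in house 2.
From clue 5, the Swede must be in house 4.
From clue 7, the person who makes tarts must be in house 5.
The only flower still possible for house 5 is sunflower.
So house 3 gets Greek for nationality.
That leaves pudding as the dessert for house 3.
House 4 dessert: only mousse fits.
Clue 8 places the poppy grower in house 3.
The only flower still possible for house 4 is orchid.
So: house 1 = daisy/Spaniard/cheesecake, house 2 = iris/German/donuts, house 3 = poppy/Greek/pudding, house 4 = orchid/Swede/mousse, house 5 = sunflower/Brit/tarts.

mousse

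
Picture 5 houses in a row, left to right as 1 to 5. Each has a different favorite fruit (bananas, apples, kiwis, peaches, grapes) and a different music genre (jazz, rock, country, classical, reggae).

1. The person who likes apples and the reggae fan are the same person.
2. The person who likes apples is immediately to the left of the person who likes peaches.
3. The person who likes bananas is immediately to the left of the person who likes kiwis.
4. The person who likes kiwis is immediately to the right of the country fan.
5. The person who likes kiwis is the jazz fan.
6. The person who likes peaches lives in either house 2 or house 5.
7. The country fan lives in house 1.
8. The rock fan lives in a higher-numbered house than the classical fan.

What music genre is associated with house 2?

jazz

From clue 7, the country fan must be in house 1.
Clue 2 places the person who likes apples in house 4.
Clue 2 places the person who likes peaches in house 5.
The person who likes kiwis is in house 2 (clue 4).
Clue 5 places the jazz fan in house 2.
House 5's music genre must be rock (nothing else left).
From clue 1, the reggae fan must be in house 4.
By clue 3, the person who likes bananas is in house 1.
House 3 favorite fruit: only grapes fits.
The only music genre still possible for house 3 is classical.
So: house 1 = bananas/country, house 2 = kiwis/jazz, house 3 = grapes/classical, house 4 = apples/reggae, house 5 = peaches/rock.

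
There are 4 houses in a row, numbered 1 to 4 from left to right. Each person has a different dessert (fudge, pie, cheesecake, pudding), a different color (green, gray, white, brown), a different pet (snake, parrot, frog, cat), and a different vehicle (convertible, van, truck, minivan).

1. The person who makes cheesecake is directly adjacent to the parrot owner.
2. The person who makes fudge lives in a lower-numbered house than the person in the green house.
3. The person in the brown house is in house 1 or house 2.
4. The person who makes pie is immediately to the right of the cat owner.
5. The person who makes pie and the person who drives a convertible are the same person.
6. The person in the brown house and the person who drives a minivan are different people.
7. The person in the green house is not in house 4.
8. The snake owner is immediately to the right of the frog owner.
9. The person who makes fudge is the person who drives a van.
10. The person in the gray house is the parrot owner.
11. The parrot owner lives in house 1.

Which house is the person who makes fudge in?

The parrot owner is in house 1 (clue 11).
House 4 pet: only snake fits.
Clue 1: the person who makes cheesecake is in house 2.
Clue 8 places the frog owner in house 3.
The person in the gray house is in house 1 (clue 10).
So house 2 gets brown for color.
House 4 color: only white fits.
That leaves cat as the pet for house 2.
The person who makes pie is in house 3 (clue 4).
Clue 5 places the person who drives a convertible in house 3.
From clue 9, the person who drives a van must be in house 1.
The only dessert still possible for house 1 is fudge.
The only dessert still possible for house 4 is pudding.
So house 3 gets green for color.
So house 2 gets truck for vehicle.
That leaves minivan as the vehicle for house 4.
So: house 1 = fudge/gray/parrot/van, house 2 = cheesecake/brown/cat/truck, house 3 = pie/green/frog/convertible, house 4 = pudding/white/snake/minivan.

1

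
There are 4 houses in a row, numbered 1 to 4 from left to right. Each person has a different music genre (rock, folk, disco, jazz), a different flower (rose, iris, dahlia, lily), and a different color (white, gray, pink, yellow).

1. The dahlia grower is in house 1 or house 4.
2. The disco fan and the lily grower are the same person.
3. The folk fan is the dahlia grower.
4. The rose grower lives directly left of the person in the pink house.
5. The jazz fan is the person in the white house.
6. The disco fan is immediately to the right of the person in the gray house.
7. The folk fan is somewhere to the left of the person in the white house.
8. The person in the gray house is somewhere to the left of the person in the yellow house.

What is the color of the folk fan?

By clue 7, the folk fan is in house 1.
So house 1 gets gray for color.
By clue 3, the dahlia grower is in house 1.
Clue 6: the disco fan is in house 2.
From clue 2, the lily grower must be in house 2.
House 4's flower must be iris (nothing else left).
The only color still possible for house 2 is yellow.
Clue 4 places the person in the pink house in house 4.
House 3 flower: only rose fits.
That leaves white as the color for house 3.
Clue 5 places the jazz fan in house 3.
House 4's music genre must be rock (nothing else left).
So: house 1 = folk/dahlia/gray, house 2 = disco/lily/yellow, house 3 = jazz/rose/white, house 4 = rock/iris/pink.

gray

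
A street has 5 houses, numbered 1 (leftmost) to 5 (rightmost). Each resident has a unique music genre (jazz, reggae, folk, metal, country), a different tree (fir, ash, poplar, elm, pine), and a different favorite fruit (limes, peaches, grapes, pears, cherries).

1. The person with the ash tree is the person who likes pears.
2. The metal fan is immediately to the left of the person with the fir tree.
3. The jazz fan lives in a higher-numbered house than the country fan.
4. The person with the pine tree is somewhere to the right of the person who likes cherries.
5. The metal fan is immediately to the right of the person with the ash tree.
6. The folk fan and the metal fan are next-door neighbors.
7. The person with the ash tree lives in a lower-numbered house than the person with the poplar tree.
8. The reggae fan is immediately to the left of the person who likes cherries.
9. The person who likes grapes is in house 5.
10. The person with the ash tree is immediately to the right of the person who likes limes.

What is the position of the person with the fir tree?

Clue 9: the person who likes grapes is in house 5.
That leaves elm as the tree for house 1.
The only tree still possible for house 2 is ash.
From clue 1, the person who likes pears must be in house 2.
Clue 5 places the metal fan in house 3.
By clue 10, the person who likes limes is in house 1.
That leaves jazz as the music genre for house 5.
Clue 2 places the person with the fir tree in house 4.
Clue 8: the reggae fan is in house 2.
The person who likes cherries is in house 3 (clue 8).
That leaves country as the music genre for house 1.
That leaves folk as the music genre for house 4.
House 3's tree must be poplar (nothing else left).
House 5 tree: only pine fits.
House 4 favorite fruit: only peaches fits.
So: house 1 = country/elm/limes, house 2 = reggae/ash/pears, house 3 = metal/poplar/cherries, house 4 = folk/fir/peaches, house 5 = jazz/pine/grapes.

4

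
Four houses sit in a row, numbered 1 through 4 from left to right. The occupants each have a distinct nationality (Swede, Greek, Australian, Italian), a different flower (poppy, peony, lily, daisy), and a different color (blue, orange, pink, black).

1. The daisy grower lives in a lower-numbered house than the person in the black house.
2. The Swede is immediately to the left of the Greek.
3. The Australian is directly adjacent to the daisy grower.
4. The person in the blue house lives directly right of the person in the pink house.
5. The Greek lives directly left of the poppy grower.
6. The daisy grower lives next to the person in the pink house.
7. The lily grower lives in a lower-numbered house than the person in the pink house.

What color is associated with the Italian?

The only color still possible for house 1 is orange.
The Greek is narrowed to house 2 or 3; consider each.
Placing it in house 2 leads to a contradiction, so it's in house 3.
By clue 2, the Swede is in house 2.
From clue 5, the poppy grower must be in house 4.
The only color still possible for house 2 is pink.
Clue 4 places the person in the blue house in house 3.
Clue 6 places the daisy grower in house 3.
The lily grower is in house 1 (clue 7).
House 2's flower must be peony (nothing else left).
House 4's color must be black (nothing else left).
Clue 3: the Australian is in house 4.
House 1's nationality must be Italian (nothing else left).
So: house 1 = Italian/lily/orange, house 2 = Swede/peony/pink, house 3 = Greek/daisy/blue, house 4 = Australian/poppy/black.

orange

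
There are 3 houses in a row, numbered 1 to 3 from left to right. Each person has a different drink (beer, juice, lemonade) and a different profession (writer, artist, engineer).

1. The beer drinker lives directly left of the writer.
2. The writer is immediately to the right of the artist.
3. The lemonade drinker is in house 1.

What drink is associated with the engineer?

Clue 3: the lemonade drinker is in house 1.
That leaves juice as the drink for house 3.
By clue 1, the writer is in house 3.
The artist is in house 2 (clue 2).
House 2 drink: only beer fits.
So house 1 gets engineer for profession.
So: house 1 = lemonade/engineer, house 2 = beer/artist, house 3 = juice/writer.

lemonade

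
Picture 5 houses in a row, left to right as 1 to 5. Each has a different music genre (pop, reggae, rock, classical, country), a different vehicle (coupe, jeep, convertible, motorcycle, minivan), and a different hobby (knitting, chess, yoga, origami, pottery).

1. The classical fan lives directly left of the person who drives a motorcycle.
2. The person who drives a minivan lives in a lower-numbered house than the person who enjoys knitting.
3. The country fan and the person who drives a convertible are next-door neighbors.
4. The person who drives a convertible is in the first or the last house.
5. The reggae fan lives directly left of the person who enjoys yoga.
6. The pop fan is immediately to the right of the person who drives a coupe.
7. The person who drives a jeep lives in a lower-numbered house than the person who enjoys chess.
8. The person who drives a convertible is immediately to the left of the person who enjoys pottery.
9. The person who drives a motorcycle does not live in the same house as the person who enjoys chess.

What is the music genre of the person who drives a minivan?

Clue 8 places the person who drives a convertible in house 1.
By clue 8, the person who enjoys pottery is in house 2.
The only vehicle still possible for house 5 is motorcycle.
House 1's hobby must be origami (nothing else left).
The classical fan is in house 4 (clue 1).
By clue 3, the country fan is in house 2.
House 1's music genre must be rock (nothing else left).
That leaves pop as the music genre for house 5.
Clue 5 places the person who enjoys yoga in house 4.
By clue 6, the person who drives a coupe is in house 4.
House 3's music genre must be reggae (nothing else left).
The only hobby still possible for house 5 is knitting.
From clue 7, the person who drives a jeep must be in house 2.
The only vehicle still possible for house 3 is minivan.
House 3 hobby: only chess fits.
So: house 1 = rock/convertible/origami, house 2 = country/jeep/pottery, house 3 = reggae/minivan/chess, house 4 = classical/coupe/yoga, house 5 = pop/motorcycle/knitting.

reggae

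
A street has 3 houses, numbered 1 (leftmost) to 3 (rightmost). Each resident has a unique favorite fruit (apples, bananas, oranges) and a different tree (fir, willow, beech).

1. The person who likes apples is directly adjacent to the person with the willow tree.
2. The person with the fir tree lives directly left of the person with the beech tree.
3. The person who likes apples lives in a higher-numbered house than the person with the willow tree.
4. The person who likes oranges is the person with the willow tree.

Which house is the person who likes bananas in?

3

That leaves beech as the tree for house 3.
Clue 2: the person with the fir tree is in house 2.
House 1's tree must be willow (nothing else left).
The person who likes apples is in house 2 (clue 1).
Clue 4 places the person who likes oranges in house 1.
The only favorite fruit still possible for house 3 is bananas.
So: house 1 = oranges/willow, house 2 = apples/fir, house 3 = bananas/beech.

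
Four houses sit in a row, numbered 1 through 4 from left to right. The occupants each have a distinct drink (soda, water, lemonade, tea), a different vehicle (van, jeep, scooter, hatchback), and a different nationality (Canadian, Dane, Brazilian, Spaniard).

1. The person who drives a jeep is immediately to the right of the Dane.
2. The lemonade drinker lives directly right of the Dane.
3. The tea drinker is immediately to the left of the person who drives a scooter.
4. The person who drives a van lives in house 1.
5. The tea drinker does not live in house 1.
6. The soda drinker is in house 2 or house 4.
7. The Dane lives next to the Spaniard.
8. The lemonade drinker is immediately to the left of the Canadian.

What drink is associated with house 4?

soda

By clue 4, the person who drives a van is in house 1.
The only drink still possible for house 1 is water.
House 4's drink must be soda (nothing else left).
The lemonade drinker is narrowed to house 2 or 3; consider each.
Placing it in house 3 leads to a contradiction, so it's in house 2.
By clue 2, the Dane is in house 1.
From clue 7, the Spaniard must be in house 2.
Clue 8 places the Canadian in house 3.
So house 3 gets tea for drink.
The only nationality still possible for house 4 is Brazilian.
By clue 1, the person who drives a jeep is in house 2.
By clue 3, the person who drives a scooter is in house 4.
House 3's vehicle must be hatchback (nothing else left).
So: house 1 = water/van/Dane, house 2 = lemonade/jeep/Spaniard, house 3 = tea/hatchback/Canadian, house 4 = soda/scooter/Brazilian.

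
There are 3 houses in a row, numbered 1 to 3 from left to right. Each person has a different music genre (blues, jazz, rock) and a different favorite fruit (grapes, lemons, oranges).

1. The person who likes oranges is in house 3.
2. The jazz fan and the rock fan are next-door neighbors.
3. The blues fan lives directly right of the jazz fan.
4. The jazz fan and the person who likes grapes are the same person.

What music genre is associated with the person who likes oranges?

The person who likes oranges is in house 3 (clue 1).
The blues fan is narrowed to house 2 or 3; consider each.
Placing it in house 2 leads to a contradiction, so it's in house 3.
Clue 3: the jazz fan is in house 2.
By clue 4, the person who likes grapes is in house 2.
House 1's music genre must be rock (nothing else left).
House 1 favorite fruit: only lemons fits.
So: house 1 = rock/lemons, house 2 = jazz/grapes, house 3 = blues/oranges.

blues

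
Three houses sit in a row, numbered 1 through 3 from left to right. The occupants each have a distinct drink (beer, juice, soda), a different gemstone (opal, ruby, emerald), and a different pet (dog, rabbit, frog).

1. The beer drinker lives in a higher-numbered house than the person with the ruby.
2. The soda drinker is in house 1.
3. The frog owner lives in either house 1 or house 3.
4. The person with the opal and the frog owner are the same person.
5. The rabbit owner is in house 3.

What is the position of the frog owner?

1

The soda drinker is in house 1 (clue 2).
Clue 5 places the rabbit owner in house 3.
House 1's pet must be frog (nothing else left).
So house 2 gets dog for pet.
By clue 4, the person with the opal is in house 1.
House 2 gemstone: only ruby fits.
House 3's gemstone must be emerald (nothing else left).
Clue 1 places the beer drinker in house 3.
That leaves juice as the drink for house 2.
So: house 1 = soda/opal/frog, house 2 = juice/ruby/dog, house 3 = beer/emerald/rabbit.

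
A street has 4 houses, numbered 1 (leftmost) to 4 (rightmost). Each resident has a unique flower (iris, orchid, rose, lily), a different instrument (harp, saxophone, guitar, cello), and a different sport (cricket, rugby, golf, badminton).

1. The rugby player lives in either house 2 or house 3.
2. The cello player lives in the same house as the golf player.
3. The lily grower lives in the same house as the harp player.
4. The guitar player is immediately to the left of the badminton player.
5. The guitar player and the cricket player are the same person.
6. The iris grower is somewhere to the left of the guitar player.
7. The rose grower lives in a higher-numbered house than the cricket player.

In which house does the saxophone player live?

4

So house 1 gets golf for sport.
House 4 sport: only badminton fits.
From clue 2, the cello player must be in house 1.
Clue 4 places the guitar player in house 3.
Clue 5: the cricket player is in house 3.
Clue 7 places the rose grower in house 4.
That leaves rugby as the sport for house 2.
Clue 3 places the lily grower in house 2.
The harp player is in house 2 (clue 3).
House 3's flower must be orchid (nothing else left).
So house 4 gets saxophone for instrument.
That leaves iris as the flower for house 1.
So: house 1 = iris/cello/golf, house 2 = lily/harp/rugby, house 3 = orchid/guitar/cricket, house 4 = rose/saxophone/badminton.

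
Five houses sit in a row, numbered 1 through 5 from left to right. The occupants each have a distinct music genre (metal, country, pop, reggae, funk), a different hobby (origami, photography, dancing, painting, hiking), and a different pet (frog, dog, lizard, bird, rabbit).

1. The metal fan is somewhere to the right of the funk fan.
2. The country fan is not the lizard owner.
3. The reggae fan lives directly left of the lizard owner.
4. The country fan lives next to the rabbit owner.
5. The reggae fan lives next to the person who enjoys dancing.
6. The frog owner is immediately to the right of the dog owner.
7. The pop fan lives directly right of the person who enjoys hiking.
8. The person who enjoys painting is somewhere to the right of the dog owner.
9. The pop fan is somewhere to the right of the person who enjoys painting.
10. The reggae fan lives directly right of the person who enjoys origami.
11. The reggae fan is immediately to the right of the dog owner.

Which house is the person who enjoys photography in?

The pop fan is narrowed to house 3 or 4 or 5; consider each.
Placing it in house 3 and house 4 leads to a contradiction, so it's in house 5.
Clue 7 places the person who enjoys hiking in house 4.
So house 5 gets photography for hobby.
The reggae fan is narrowed to house 2 or 3; consider each.
Placing it in house 3 leads to a contradiction, so it's in house 2.
From clue 3, the lizard owner must be in house 3.
The person who enjoys origami is in house 1 (clue 10).
From clue 11, the dog owner must be in house 1.
The only hobby still possible for house 2 is painting.
House 3 hobby: only dancing fits.
So house 2 gets frog for pet.
So house 4 gets bird for pet.
House 5's pet must be rabbit (nothing else left).
From clue 4, the country fan must be in house 4.
So house 1 gets funk for music genre.
That leaves metal as the music genre for house 3.
So: house 1 = funk/origami/dog, house 2 = reggae/painting/frog, house 3 = metal/dancing/lizard, house 4 = country/hiking/bird, house 5 = pop/photography/rabbit.

5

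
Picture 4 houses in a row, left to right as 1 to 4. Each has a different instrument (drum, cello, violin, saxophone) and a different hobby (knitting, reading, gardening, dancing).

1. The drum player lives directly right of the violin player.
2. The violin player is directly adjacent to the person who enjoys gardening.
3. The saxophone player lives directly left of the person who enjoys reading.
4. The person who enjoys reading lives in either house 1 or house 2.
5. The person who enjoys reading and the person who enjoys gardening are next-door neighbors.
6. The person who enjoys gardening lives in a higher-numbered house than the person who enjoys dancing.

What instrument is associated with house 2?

By clue 4, the person who enjoys reading is in house 2.
Clue 6: the person who enjoys gardening is in house 3.
That leaves dancing as the hobby for house 1.
So house 4 gets knitting for hobby.
Clue 2 places the violin player in house 2.
Clue 3 places the saxophone player in house 1.
By clue 1, the drum player is in house 3.
House 4's instrument must be cello (nothing else left).
So: house 1 = saxophone/dancing, house 2 = violin/reading, house 3 = drum/gardening, house 4 = cello/knitting.

violin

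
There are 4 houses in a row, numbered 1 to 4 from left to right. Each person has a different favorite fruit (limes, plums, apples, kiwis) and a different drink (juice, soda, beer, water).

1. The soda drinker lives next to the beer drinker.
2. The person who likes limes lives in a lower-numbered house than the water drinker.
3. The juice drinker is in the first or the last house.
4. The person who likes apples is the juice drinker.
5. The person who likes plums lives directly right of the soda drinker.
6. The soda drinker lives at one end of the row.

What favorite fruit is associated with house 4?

From clue 6, the soda drinker must be in house 1.
The beer drinker is in house 2 (clue 1).
The person who likes apples is in house 4 (clue 4).
Clue 5: the person who likes plums is in house 2.
House 3's drink must be water (nothing else left).
That leaves juice as the drink for house 4.
From clue 2, the person who likes limes must be in house 1.
That leaves kiwis as the favorite fruit for house 3.
So: house 1 = limes/soda, house 2 = plums/beer, house 3 = kiwis/water, house 4 = apples/juice.

apples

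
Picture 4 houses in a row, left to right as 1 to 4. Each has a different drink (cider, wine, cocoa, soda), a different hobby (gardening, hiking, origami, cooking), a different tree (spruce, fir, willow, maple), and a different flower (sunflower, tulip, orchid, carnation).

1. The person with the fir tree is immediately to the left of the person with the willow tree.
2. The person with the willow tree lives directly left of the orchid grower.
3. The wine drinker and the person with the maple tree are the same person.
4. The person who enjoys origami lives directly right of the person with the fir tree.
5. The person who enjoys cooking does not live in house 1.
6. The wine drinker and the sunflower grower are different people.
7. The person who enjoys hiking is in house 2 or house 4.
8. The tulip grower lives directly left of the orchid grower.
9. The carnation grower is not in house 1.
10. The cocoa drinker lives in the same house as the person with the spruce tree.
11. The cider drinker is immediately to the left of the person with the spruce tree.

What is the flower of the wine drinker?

House 1 hobby: only gardening fits.
House 1's flower must be sunflower (nothing else left).
House 1 tree: only fir fits.
From clue 1, the person with the willow tree must be in house 2.
Clue 2: the orchid grower is in house 3.
Clue 4: the person who enjoys origami is in house 2.
Clue 8 places the tulip grower in house 2.
The only hobby still possible for house 3 is cooking.
House 4 hobby: only hiking fits.
That leaves carnation as the flower for house 4.
So house 1 gets soda for drink.
That leaves cider as the drink for house 2.
From clue 11, the person with the spruce tree must be in house 3.
House 4's tree must be maple (nothing else left).
Clue 3: the wine drinker is in house 4.
From clue 10, the cocoa drinker must be in house 3.
So: house 1 = soda/gardening/fir/sunflower, house 2 = cider/origami/willow/tulip, house 3 = cocoa/cooking/spruce/orchid, house 4 = wine/hiking/maple/carnation.

carnation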